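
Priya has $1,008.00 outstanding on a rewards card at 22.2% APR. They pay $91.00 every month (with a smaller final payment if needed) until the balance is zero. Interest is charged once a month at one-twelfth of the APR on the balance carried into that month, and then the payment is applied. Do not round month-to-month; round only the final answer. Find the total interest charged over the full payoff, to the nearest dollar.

Monthly rate r = 22.2%/12 = 1.85% = 0.0185.
Payoff takes n = ⌈−ln(1 − rB₀/P)/ln(1+r)⌉ = ⌈12.510⌉ = 13 payments; the last is $46.60.
Total paid = 12·$91.00 + $46.60 = $1,138.60.
Total interest = total paid − principal = $1,138.60 − $1,008.00 = $130.60.

$131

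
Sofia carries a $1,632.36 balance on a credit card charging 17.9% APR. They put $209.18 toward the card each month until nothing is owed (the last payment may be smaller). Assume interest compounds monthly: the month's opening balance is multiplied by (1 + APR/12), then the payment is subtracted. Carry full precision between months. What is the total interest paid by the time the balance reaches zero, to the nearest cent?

$116.36

Monthly rate r = 17.9%/12 = 1.49167% = 0.0149167.
Payoff takes n = ⌈−ln(1 − rB₀/P)/ln(1+r)⌉ = ⌈8.358⌉ = 9 payments; the last is $75.28.
Total paid = 8·$209.18 + $75.28 = $1,748.72.
Total interest = total paid − principal = $1,748.72 − $1,632.36 = $116.36.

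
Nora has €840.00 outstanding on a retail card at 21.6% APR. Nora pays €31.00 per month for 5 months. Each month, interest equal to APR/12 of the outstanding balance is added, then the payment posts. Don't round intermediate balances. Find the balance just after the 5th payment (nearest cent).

Monthly rate r = 21.6%/12 = 1.8% = 0.018.
Each month: B ← B·(1+r) − €31.00.
Month 1: interest €15.12; balance after payment €824.12.
Month 2: interest €14.83; balance after payment €807.95.
Month 3: interest €14.54; balance after payment €791.50.
Month 4: interest €14.25; balance after payment €774.74.
Month 5: interest €13.95; balance after payment €757.69.

€757.69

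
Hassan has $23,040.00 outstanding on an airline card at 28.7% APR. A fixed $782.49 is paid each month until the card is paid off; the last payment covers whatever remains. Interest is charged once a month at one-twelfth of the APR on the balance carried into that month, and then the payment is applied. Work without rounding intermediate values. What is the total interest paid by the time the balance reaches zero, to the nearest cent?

$17,290.57

Monthly rate r = 28.7%/12 = 2.39167% = 0.0239167.
Payoff takes n = ⌈−ln(1 − rB₀/P)/ln(1+r)⌉ = ⌈51.538⌉ = 52 payments; the last is $423.58.
Total paid = 51·$782.49 + $423.58 = $40,330.57.
Total interest = total paid − principal = $40,330.57 − $23,040.00 = $17,290.57.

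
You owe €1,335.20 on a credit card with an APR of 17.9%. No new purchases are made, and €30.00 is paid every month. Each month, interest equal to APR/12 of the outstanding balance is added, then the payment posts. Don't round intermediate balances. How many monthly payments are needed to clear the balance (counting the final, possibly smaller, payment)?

Monthly rate r = 17.9%/12 = 1.49167% = 0.0149167.
Recurrence: B ← B·(1+r) − €30.00.
Month 1: interest €19.92; balance after payment €1,325.12.
Month 2: interest €19.77; balance after payment €1,314.88.
Closed form: n = −ln(1 − rB₀/P)/ln(1+r) = −ln(0.33611)/ln(1.01492) ≈ 73.638, so the balance reaches zero during payment 74.

74 months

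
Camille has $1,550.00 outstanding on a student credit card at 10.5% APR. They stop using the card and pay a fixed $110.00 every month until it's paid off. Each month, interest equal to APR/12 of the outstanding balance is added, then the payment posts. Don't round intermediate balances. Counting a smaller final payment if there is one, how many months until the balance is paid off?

Monthly rate r = 10.5%/12 = 0.875% = 0.00875.
Recurrence: B ← B·(1+r) − $110.00.
Month 1: interest $13.56; balance after payment $1,453.56.
Month 2: interest $12.72; balance after payment $1,356.28.
Closed form: n = −ln(1 − rB₀/P)/ln(1+r) = −ln(0.8767)/ln(1.00875) ≈ 15.104, so the balance reaches zero during payment 16.

16 months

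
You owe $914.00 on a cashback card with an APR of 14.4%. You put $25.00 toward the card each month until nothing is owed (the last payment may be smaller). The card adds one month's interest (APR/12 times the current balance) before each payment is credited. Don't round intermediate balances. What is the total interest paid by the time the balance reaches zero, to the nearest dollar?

$296

Monthly rate r = 14.4%/12 = 1.2% = 0.012.
Payoff takes n = ⌈−ln(1 − rB₀/P)/ln(1+r)⌉ = ⌈48.416⌉ = 49 payments; the last is $10.44.
Total paid = 48·$25.00 + $10.44 = $1,210.44.
Total interest = total paid − principal = $1,210.44 − $914.00 = $296.44.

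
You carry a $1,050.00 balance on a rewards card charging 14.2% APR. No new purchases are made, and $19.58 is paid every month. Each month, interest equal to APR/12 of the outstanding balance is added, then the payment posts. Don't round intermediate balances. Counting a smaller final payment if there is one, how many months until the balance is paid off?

Monthly rate r = 14.2%/12 = 1.18333% = 0.0118333.
Recurrence: B ← B·(1+r) − $19.58.
Month 1: interest $12.42; balance after payment $1,042.85.
Month 2: interest $12.34; balance after payment $1,035.61.
Closed form: n = −ln(1 − rB₀/P)/ln(1+r) = −ln(0.36542)/ln(1.01183) ≈ 85.575, so the balance reaches zero during payment 86.

86 months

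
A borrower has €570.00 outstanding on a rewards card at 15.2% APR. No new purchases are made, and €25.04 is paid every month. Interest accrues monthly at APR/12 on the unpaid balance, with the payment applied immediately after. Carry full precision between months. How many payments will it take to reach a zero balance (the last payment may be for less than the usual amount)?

Monthly rate r = 15.2%/12 = 1.26667% = 0.0126667.
Recurrence: B ← B·(1+r) − €25.04.
Month 1: interest €7.22; balance after payment €552.18.
Month 2: interest €6.99; balance after payment €534.13.
Closed form: n = −ln(1 − rB₀/P)/ln(1+r) = −ln(0.71166)/ln(1.01267) ≈ 27.024, so the balance reaches zero during payment 28.

28 payments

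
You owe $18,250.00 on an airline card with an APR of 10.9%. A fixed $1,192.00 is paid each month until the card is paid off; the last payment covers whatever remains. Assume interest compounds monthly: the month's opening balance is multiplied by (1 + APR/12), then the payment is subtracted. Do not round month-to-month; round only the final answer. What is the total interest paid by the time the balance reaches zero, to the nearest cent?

$1,490.92

Monthly rate r = 10.9%/12 = 0.908333% = 0.00908333.
Payoff takes n = ⌈−ln(1 − rB₀/P)/ln(1+r)⌉ = ⌈16.560⌉ = 17 payments; the last is $668.92.
Total paid = 16·$1,192.00 + $668.92 = $19,740.92.
Total interest = total paid − principal = $19,740.92 − $18,250.00 = $1,490.92.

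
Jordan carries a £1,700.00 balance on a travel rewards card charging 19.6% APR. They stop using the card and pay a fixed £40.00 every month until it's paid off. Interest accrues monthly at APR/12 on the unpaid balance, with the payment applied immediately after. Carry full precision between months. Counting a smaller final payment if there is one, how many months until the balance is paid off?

Monthly rate r = 19.6%/12 = 1.63333% = 0.0163333.
Recurrence: B ← B·(1+r) − £40.00.
Month 1: interest £27.77; balance after payment £1,687.77.
Month 2: interest £27.57; balance after payment £1,675.33.
Closed form: n = −ln(1 − rB₀/P)/ln(1+r) = −ln(0.30583)/ln(1.01633) ≈ 73.124, so the balance reaches zero during payment 74.

74 payments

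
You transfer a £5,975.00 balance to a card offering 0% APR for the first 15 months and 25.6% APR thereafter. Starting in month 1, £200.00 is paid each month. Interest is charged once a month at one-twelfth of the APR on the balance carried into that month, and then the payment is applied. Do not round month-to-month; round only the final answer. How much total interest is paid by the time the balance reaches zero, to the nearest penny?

Promo months 1–15 at r₀ = 0%/12 = 0; months 16+ at r₁ = 25.6%/12 = 0.0213333.
After month 15 (no interest yet): B = £5,975.00 − 15·£200.00 = £2,975.00.
Then at r₁ with £200.00/mo: n₂ = −ln(1 − r₁·B/P)/ln(1+r₁) ≈ 18.08 → 19 more payments.
Total paid = 33·£200.00 + £17.10 = £6,617.10; interest = £6,617.10 − £5,975.00 = £642.10.

£642.10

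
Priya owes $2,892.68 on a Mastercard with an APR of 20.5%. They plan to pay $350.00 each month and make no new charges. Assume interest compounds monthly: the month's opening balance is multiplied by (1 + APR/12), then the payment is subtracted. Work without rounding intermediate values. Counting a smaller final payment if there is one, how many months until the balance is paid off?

9 months

Monthly rate r = 20.5%/12 = 1.70833% = 0.0170833.
Recurrence: B ← B·(1+r) − $350.00.
Month 1: interest $49.42; balance after payment $2,592.10.
Month 2: interest $44.28; balance after payment $2,286.38.
Closed form: n = −ln(1 − rB₀/P)/ln(1+r) = −ln(0.85881)/ln(1.01708) ≈ 8.986, so the balance reaches zero during payment 9.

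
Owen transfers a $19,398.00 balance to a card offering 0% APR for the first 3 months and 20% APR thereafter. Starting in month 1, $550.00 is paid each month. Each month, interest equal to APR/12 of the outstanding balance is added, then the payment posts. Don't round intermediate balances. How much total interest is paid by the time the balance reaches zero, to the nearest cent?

$7,933.92

Promo months 1–3 at r₀ = 0%/12 = 0; months 4+ at r₁ = 20%/12 = 0.0166667.
After month 3 (no interest yet): B = $19,398.00 − 3·$550.00 = $17,748.00.
Then at r₁ with $550.00/mo: n₂ = −ln(1 − r₁·B/P)/ln(1+r₁) ≈ 46.69 → 47 more payments.
Total paid = 49·$550.00 + $381.92 = $27,331.92; interest = $27,331.92 − $19,398.00 = $7,933.92.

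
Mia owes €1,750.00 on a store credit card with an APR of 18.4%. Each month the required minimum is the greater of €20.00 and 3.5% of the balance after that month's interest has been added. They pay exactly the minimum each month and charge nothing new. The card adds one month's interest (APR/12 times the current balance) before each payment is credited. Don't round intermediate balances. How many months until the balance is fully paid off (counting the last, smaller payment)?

Monthly rate r = 18.4%/12 = 1.53333% = 0.0153333.
While 3.5% of the post-interest balance exceeds €20.00, each month B ← (B·(1+r))·(1 − 0.035), i.e. B shrinks by the factor (1+r)·0.965 = 0.9798.
This holds for months 1–56. Entering month 57 the balance is €558.02; 3.5% of the post-interest balance is now below €20.00, so the flat €20.00 minimum applies from here.
From month 57 a fixed €20.00 at rate r clears €558.02 in 37 more payments. Total: 56 + 37 = 93 months.

93 months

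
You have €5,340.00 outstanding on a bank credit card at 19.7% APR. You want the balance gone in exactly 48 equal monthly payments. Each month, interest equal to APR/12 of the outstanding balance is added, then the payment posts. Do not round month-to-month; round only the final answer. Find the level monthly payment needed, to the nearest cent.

Monthly rate r = 19.7%/12 = 1.64167% = 0.0164167.
Level-payment amortization: P = B₀·r / (1 − (1+r)^(−n)) = 5340.00·0.0164167 / (1 − 1.01642^(−48)).
Denominator 1 − (1+r)^(−48) = 0.542327659.
P = 87.665 / 0.542327659 ≈ 161.65.

€161.65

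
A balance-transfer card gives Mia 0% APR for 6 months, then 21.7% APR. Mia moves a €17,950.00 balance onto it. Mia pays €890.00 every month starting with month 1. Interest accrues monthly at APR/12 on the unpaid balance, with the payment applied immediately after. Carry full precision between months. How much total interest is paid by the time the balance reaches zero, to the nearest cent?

Promo months 1–6 at r₀ = 0%/12 = 0; months 7+ at r₁ = 21.7%/12 = 0.0180833.
After month 6 (no interest yet): B = €17,950.00 − 6·€890.00 = €12,610.00.
Then at r₁ with €890.00/mo: n₂ = −ln(1 − r₁·B/P)/ln(1+r₁) ≈ 16.52 → 17 more payments.
Total paid = 22·€890.00 + €461.55 = €20,041.55; interest = €20,041.55 − €17,950.00 = €2,091.55.

€2,091.55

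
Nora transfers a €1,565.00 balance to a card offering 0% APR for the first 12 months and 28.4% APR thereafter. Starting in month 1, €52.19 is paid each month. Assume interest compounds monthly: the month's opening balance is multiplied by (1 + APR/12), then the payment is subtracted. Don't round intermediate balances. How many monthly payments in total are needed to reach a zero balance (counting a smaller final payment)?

Promo months 1–12 at r₀ = 0%/12 = 0; months 13+ at r₁ = 28.4%/12 = 0.0236667.
After month 12 (no interest yet): B = €1,565.00 − 12·€52.19 = €938.72.
Then at r₁ with €52.19/mo: n₂ = −ln(1 − r₁·B/P)/ln(1+r₁) ≈ 23.71 → 24 more payments.

36 months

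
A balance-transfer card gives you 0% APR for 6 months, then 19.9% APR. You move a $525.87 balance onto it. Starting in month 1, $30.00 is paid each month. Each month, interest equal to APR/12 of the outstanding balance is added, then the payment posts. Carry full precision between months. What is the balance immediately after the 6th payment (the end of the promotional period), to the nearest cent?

$345.87

Promo months 1–6 at r₀ = 0%/12 = 0; months 7+ at r₁ = 19.9%/12 = 0.0165833.
After month 6 (no interest yet): B = $525.87 − 6·$30.00 = $345.87.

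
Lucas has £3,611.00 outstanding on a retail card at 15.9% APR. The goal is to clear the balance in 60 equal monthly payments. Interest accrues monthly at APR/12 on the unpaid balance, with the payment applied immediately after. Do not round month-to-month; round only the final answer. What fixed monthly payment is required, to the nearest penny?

£87.62

Monthly rate r = 15.9%/12 = 1.325% = 0.01325.
Level-payment amortization: P = B₀·r / (1 − (1+r)^(−n)) = 3611.00·0.01325 / (1 − 1.01325^(−60)).
Denominator 1 − (1+r)^(−60) = 0.546054981.
P = 47.8457 / 0.546054981 ≈ 87.62.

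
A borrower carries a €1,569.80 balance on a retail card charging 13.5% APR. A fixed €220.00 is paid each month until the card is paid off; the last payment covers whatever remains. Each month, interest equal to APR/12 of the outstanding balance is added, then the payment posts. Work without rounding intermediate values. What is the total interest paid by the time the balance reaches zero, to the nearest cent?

Monthly rate r = 13.5%/12 = 1.125% = 0.01125.
Payoff takes n = ⌈−ln(1 − rB₀/P)/ln(1+r)⌉ = ⌈7.480⌉ = 8 payments; the last is €105.89.
Total paid = 7·€220.00 + €105.89 = €1,645.89.
Total interest = total paid − principal = €1,645.89 − €1,569.80 = €76.09.

€76.09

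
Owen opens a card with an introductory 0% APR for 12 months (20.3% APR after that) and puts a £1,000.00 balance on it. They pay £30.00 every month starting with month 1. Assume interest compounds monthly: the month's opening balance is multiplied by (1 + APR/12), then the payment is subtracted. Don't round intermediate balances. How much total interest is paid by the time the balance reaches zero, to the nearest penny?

£160.66

Promo months 1–12 at r₀ = 0%/12 = 0; months 13+ at r₁ = 20.3%/12 = 0.0169167.
After month 12 (no interest yet): B = £1,000.00 − 12·£30.00 = £640.00.
Then at r₁ with £30.00/mo: n₂ = −ln(1 − r₁·B/P)/ln(1+r₁) ≈ 26.69 → 27 more payments.
Total paid = 38·£30.00 + £20.66 = £1,160.66; interest = £1,160.66 − £1,000.00 = £160.66.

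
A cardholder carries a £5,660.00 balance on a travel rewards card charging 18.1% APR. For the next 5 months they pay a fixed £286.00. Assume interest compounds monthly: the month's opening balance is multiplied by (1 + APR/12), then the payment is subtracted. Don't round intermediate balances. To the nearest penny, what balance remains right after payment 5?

£4,626.14

Monthly rate r = 18.1%/12 = 1.50833% = 0.0150833.
Each month: B ← B·(1+r) − £286.00.
Month 1: interest £85.37; balance after payment £5,459.37.
Month 2: interest £82.35; balance after payment £5,255.72.
Month 3: interest £79.27; balance after payment £5,048.99.
Month 4: interest £76.16; balance after payment £4,839.15.
Month 5: interest £72.99; balance after payment £4,626.14.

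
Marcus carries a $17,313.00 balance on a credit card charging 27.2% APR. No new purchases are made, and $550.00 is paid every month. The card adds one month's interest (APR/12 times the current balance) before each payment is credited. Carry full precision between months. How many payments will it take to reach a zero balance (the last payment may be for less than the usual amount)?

56 payments

Monthly rate r = 27.2%/12 = 2.26667% = 0.0226667.
Recurrence: B ← B·(1+r) − $550.00.
Month 1: interest $392.43; balance after payment $17,155.43.
Month 2: interest $388.86; balance after payment $16,994.28.
Closed form: n = −ln(1 − rB₀/P)/ln(1+r) = −ln(0.28649)/ln(1.02267) ≈ 55.771, so the balance reaches zero during payment 56.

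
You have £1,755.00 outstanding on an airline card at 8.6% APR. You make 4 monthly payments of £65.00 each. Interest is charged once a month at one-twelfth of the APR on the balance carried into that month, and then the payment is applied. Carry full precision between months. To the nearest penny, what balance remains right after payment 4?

£1,543.05

Monthly rate r = 8.6%/12 = 0.716667% = 0.00716667.
Each month: B ← B·(1+r) − £65.00.
Month 1: interest £12.58; balance after payment £1,702.58.
Month 2: interest £12.20; balance after payment £1,649.78.
Month 3: interest £11.82; balance after payment £1,596.60.
Month 4: interest £11.44; balance after payment £1,543.05.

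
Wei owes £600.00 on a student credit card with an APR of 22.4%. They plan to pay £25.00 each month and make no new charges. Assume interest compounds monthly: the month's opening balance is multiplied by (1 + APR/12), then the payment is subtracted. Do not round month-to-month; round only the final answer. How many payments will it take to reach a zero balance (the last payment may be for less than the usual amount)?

33 payments

Monthly rate r = 22.4%/12 = 1.86667% = 0.0186667.
Recurrence: B ← B·(1+r) − £25.00.
Month 1: interest £11.20; balance after payment £586.20.
Month 2: interest £10.94; balance after payment £572.14.
Closed form: n = −ln(1 − rB₀/P)/ln(1+r) = −ln(0.552)/ln(1.01867) ≈ 32.129, so the balance reaches zero during payment 33.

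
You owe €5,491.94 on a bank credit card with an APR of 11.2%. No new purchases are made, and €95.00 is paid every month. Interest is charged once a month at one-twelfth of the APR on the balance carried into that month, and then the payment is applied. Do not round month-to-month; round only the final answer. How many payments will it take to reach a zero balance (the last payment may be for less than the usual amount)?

84 payments

Monthly rate r = 11.2%/12 = 0.933333% = 0.00933333.
Recurrence: B ← B·(1+r) − €95.00.
Month 1: interest €51.26; balance after payment €5,448.20.
Month 2: interest €50.85; balance after payment €5,404.05.
Closed form: n = −ln(1 − rB₀/P)/ln(1+r) = −ln(0.46044)/ln(1.00933) ≈ 83.484, so the balance reaches zero during payment 84.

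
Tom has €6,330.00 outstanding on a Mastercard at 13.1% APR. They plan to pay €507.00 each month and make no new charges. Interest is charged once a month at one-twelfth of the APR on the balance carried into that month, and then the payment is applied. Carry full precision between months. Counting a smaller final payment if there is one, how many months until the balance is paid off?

14 payments

Monthly rate r = 13.1%/12 = 1.09167% = 0.0109167.
Recurrence: B ← B·(1+r) − €507.00.
Month 1: interest €69.10; balance after payment €5,892.10.
Month 2: interest €64.32; balance after payment €5,449.42.
Closed form: n = −ln(1 − rB₀/P)/ln(1+r) = −ln(0.8637)/ln(1.01092) ≈ 13.495, so the balance reaches zero during payment 14.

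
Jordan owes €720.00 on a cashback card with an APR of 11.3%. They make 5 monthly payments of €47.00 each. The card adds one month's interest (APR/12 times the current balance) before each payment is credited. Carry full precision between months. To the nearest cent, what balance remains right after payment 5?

Monthly rate r = 11.3%/12 = 0.941667% = 0.00941667.
Each month: B ← B·(1+r) − €47.00.
Month 1: interest €6.78; balance after payment €679.78.
Month 2: interest €6.40; balance after payment €639.18.
Month 3: interest €6.02; balance after payment €598.20.
Month 4: interest €5.63; balance after payment €556.83.
Month 5: interest €5.24; balance after payment €515.08.

€515.08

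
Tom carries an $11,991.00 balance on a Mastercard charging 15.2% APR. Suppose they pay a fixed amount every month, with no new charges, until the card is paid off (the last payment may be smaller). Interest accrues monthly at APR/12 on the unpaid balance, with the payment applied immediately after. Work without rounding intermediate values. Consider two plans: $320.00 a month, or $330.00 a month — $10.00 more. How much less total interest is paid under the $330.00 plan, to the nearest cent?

$196.97

Monthly rate r = 15.2%/12 = 1.26667% = 0.0126667.
At $320.00/mo: n = ⌈−ln(1 − rB₀/P)/ln(1+r)⌉ = 52 payments (last $44.37); total interest = total paid − $11,991.00 = $4,373.37.
At $330.00/mo: 49 payments (last $327.40); total interest $4,176.40.
Interest saved = $4,373.37 − $4,176.40 = $196.97.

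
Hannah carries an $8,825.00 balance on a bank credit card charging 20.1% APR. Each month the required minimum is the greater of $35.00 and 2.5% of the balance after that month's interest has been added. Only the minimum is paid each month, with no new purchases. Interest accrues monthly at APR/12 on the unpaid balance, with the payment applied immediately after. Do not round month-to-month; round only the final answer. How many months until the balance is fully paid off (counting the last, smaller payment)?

Monthly rate r = 20.1%/12 = 1.675% = 0.01675.
While 2.5% of the post-interest balance exceeds $35.00, each month B ← (B·(1+r))·(1 − 0.025), i.e. B shrinks by the factor (1+r)·0.975 = 0.99133.
This holds for months 1–214. Entering month 215 the balance is $1,369.42; 2.5% of the post-interest balance is now below $35.00, so the flat $35.00 minimum applies from here.
From month 215 a fixed $35.00 at rate r clears $1,369.42 in 65 more payments. Total: 214 + 65 = 279 months.

279 months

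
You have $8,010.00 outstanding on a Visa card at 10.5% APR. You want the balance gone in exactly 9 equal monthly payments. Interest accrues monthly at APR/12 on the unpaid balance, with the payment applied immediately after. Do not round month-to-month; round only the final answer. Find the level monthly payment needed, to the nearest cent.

$929.39

Monthly rate r = 10.5%/12 = 0.875% = 0.00875.
Level-payment amortization: P = B₀·r / (1 − (1+r)^(−n)) = 8010.00·0.00875 / (1 − 1.00875^(−9)).
Denominator 1 − (1+r)^(−9) = 0.0754123877.
P = 70.0875 / 0.0754123877 ≈ 929.39.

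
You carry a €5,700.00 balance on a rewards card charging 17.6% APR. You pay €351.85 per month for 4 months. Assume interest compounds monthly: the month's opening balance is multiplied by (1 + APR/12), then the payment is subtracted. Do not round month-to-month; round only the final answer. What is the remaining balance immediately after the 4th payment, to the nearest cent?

€4,603.16

Monthly rate r = 17.6%/12 = 1.46667% = 0.0146667.
Each month: B ← B·(1+r) − €351.85.
Month 1: interest €83.60; balance after payment €5,431.75.
Month 2: interest €79.67; balance after payment €5,159.57.
Month 3: interest €75.67; balance after payment €4,883.39.
Month 4: interest €71.62; balance after payment €4,603.16.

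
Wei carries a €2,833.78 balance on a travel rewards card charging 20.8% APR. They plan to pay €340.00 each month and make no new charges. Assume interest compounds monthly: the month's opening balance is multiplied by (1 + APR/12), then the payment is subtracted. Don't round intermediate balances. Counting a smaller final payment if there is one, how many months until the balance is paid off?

Monthly rate r = 20.8%/12 = 1.73333% = 0.0173333.
Recurrence: B ← B·(1+r) − €340.00.
Month 1: interest €49.12; balance after payment €2,542.90.
Month 2: interest €44.08; balance after payment €2,246.98.
Closed form: n = −ln(1 − rB₀/P)/ln(1+r) = −ln(0.85553)/ln(1.01733) ≈ 9.080, so the balance reaches zero during payment 10.

10 payments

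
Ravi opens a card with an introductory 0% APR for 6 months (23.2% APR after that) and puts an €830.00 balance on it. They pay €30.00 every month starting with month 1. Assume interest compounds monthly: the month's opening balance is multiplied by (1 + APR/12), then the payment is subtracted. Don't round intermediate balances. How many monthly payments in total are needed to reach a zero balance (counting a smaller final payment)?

35 months

Promo months 1–6 at r₀ = 0%/12 = 0; months 7+ at r₁ = 23.2%/12 = 0.0193333.
After month 6 (no interest yet): B = €830.00 − 6·€30.00 = €650.00.
Then at r₁ with €30.00/mo: n₂ = −ln(1 − r₁·B/P)/ln(1+r₁) ≈ 28.35 → 29 more payments.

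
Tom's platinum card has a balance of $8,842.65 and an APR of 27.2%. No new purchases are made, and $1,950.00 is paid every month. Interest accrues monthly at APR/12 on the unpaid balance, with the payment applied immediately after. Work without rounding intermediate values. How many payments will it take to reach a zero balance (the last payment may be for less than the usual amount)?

5 payments

Monthly rate r = 27.2%/12 = 2.26667% = 0.0226667.
Recurrence: B ← B·(1+r) − $1,950.00.
Month 1: interest $200.43; balance after payment $7,093.08.
Month 2: interest $160.78; balance after payment $5,303.86.
Month 3: interest $120.22; balance after payment $3,474.08.
Month 4: interest $78.75; balance after payment $1,602.83.
Month 5: interest $36.33; balance after payment $0.00.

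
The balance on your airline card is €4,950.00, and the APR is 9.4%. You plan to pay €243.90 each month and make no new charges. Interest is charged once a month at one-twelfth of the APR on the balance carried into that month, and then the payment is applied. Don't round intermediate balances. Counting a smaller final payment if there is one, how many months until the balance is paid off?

23 months

Monthly rate r = 9.4%/12 = 0.783333% = 0.00783333.
Recurrence: B ← B·(1+r) − €243.90.
Month 1: interest €38.77; balance after payment €4,744.88.
Month 2: interest €37.17; balance after payment €4,538.14.
Closed form: n = −ln(1 − rB₀/P)/ln(1+r) = −ln(0.84102)/ln(1.00783) ≈ 22.189, so the balance reaches zero during payment 23.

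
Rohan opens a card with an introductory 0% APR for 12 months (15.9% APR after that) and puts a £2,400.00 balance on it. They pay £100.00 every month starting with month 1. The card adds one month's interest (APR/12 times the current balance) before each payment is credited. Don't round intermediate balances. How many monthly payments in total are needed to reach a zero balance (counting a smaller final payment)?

26 months

Promo months 1–12 at r₀ = 0%/12 = 0; months 13+ at r₁ = 15.9%/12 = 0.01325.
After month 12 (no interest yet): B = £2,400.00 − 12·£100.00 = £1,200.00.
Then at r₁ with £100.00/mo: n₂ = −ln(1 − r₁·B/P)/ln(1+r₁) ≈ 13.16 → 14 more payments.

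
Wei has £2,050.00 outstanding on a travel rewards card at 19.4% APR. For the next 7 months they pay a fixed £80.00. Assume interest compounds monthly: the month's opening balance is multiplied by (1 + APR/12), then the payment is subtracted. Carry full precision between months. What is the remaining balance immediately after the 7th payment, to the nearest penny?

£1,705.65

Monthly rate r = 19.4%/12 = 1.61667% = 0.0161667.
Each month: B ← B·(1+r) − £80.00.
Month 1: interest £33.14; balance after payment £2,003.14.
Month 2: interest £32.38; balance after payment £1,955.53.
Month 3: interest £31.61; balance after payment £1,907.14.
Month 4: interest £30.83; balance after payment £1,857.97.
Month 5: interest £30.04; balance after payment £1,808.01.
Month 6: interest £29.23; balance after payment £1,757.24.
Month 7: interest £28.41; balance after payment £1,705.65.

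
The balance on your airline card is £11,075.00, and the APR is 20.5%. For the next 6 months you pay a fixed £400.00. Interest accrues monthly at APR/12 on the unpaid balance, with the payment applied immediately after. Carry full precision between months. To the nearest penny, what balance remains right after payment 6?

Monthly rate r = 20.5%/12 = 1.70833% = 0.0170833.
Each month: B ← B·(1+r) − £400.00.
Month 1: interest £189.20; balance after payment £10,864.20.
Month 2: interest £185.60; balance after payment £10,649.79.
Month 3: interest £181.93; balance after payment £10,431.73.
Month 4: interest £178.21; balance after payment £10,209.94.
Month 5: interest £174.42; balance after payment £9,984.36.
Month 6: interest £170.57; balance after payment £9,754.92.

£9,754.92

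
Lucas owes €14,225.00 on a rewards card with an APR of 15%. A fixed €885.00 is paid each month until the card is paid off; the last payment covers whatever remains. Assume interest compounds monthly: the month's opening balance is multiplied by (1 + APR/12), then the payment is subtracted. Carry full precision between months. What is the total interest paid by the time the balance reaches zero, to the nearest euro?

Monthly rate r = 15%/12 = 1.25% = 0.0125.
Payoff takes n = ⌈−ln(1 − rB₀/P)/ln(1+r)⌉ = ⌈18.055⌉ = 19 payments; the last is €49.19.
Total paid = 18·€885.00 + €49.19 = €15,979.19.
Total interest = total paid − principal = €15,979.19 − €14,225.00 = €1,754.19.

€1,754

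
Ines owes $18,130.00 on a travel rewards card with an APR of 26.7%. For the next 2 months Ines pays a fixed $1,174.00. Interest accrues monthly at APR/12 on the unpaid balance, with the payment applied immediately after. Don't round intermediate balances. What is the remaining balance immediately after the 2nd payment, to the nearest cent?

$16,571.64

Monthly rate r = 26.7%/12 = 2.225% = 0.02225.
Each month: B ← B·(1+r) − $1,174.00.
Month 1: interest $403.39; balance after payment $17,359.39.
Month 2: interest $386.25; balance after payment $16,571.64.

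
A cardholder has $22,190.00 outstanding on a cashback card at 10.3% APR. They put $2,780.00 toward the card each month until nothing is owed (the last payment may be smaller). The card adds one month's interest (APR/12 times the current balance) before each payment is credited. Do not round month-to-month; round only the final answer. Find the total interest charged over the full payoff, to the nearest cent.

Monthly rate r = 10.3%/12 = 0.858333% = 0.00858333.
Payoff takes n = ⌈−ln(1 − rB₀/P)/ln(1+r)⌉ = ⌈8.304⌉ = 9 payments; the last is $847.78.
Total paid = 8·$2,780.00 + $847.78 = $23,087.78.
Total interest = total paid − principal = $23,087.78 − $22,190.00 = $897.78.

$897.78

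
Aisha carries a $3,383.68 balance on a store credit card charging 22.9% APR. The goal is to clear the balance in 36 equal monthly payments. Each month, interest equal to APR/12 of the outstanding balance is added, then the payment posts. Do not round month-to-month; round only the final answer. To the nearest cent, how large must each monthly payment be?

$130.81

Monthly rate r = 22.9%/12 = 1.90833% = 0.0190833.
Level-payment amortization: P = B₀·r / (1 − (1+r)^(−n)) = 3383.68·0.0190833 / (1 − 1.01908^(−36)).
Denominator 1 − (1+r)^(−36) = 0.493649973.
P = 64.5719 / 0.493649973 ≈ 130.81.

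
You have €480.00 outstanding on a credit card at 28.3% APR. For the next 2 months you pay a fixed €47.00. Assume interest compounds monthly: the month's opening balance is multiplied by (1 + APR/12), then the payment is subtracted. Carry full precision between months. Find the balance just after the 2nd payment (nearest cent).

Monthly rate r = 28.3%/12 = 2.35833% = 0.0235833.
Each month: B ← B·(1+r) − €47.00.
Month 1: interest €11.32; balance after payment €444.32.
Month 2: interest €10.48; balance after payment €407.80.

€407.80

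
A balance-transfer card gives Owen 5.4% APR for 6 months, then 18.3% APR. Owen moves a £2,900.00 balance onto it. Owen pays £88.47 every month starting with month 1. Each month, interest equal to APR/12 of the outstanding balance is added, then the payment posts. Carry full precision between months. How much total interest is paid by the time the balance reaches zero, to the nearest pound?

Promo months 1–6 at r₀ = 5.4%/12 = 0.0045; months 7+ at r₁ = 18.3%/12 = 0.01525.
After month 6: iterate B ← B·(1+r₀) − £88.47 for 6 months → £2,442.36.
Then at r₁ with £88.47/mo: n₂ = −ln(1 − r₁·B/P)/ln(1+r₁) ≈ 36.11 → 37 more payments.
Total paid = 42·£88.47 + £9.41 = £3,725.15; interest = £3,725.15 − £2,900.00 = £825.15.

£825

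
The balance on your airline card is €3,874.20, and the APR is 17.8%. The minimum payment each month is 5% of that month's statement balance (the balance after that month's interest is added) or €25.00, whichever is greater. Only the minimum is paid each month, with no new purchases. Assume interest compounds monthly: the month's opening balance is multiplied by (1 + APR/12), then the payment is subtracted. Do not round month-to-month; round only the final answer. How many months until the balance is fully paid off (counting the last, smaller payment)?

80 months

Monthly rate r = 17.8%/12 = 1.48333% = 0.0148333.
While 5% of the post-interest balance exceeds €25.00, each month B ← (B·(1+r))·(1 − 0.05), i.e. B shrinks by the factor (1+r)·0.95 = 0.96409.
This holds for months 1–57. Entering month 58 the balance is €481.87; 5% of the post-interest balance is now below €25.00, so the flat €25.00 minimum applies from here.
From month 58 a fixed €25.00 at rate r clears €481.87 in 23 more payments. Total: 57 + 23 = 80 months.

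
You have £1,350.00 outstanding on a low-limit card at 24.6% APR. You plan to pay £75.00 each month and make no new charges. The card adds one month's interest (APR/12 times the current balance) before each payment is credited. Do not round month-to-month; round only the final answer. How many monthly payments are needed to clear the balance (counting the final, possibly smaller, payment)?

Monthly rate r = 24.6%/12 = 2.05% = 0.0205.
Recurrence: B ← B·(1+r) − £75.00.
Month 1: interest £27.68; balance after payment £1,302.67.
Month 2: interest £26.70; balance after payment £1,254.38.
Closed form: n = −ln(1 − rB₀/P)/ln(1+r) = −ln(0.631)/ln(1.0205) ≈ 22.690, so the balance reaches zero during payment 23.

23 months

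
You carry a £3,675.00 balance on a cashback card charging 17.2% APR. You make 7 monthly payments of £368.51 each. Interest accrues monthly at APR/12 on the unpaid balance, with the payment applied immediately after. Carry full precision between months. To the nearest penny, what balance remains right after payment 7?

Monthly rate r = 17.2%/12 = 1.43333% = 0.0143333.
Each month: B ← B·(1+r) − £368.51.
Month 1: interest £52.67; balance after payment £3,359.16.
Month 2: interest £48.15; balance after payment £3,038.80.
Month 3: interest £43.56; balance after payment £2,713.85.
Month 4: interest £38.90; balance after payment £2,384.24.
Month 5: interest £34.17; balance after payment £2,049.90.
Month 6: interest £29.38; balance after payment £1,710.77.
Month 7: interest £24.52; balance after payment £1,366.78.

£1,366.78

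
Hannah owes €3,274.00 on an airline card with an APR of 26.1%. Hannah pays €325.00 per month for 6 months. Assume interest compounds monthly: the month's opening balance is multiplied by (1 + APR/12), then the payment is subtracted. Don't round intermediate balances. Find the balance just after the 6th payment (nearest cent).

Monthly rate r = 26.1%/12 = 2.175% = 0.02175.
Each month: B ← B·(1+r) − €325.00.
Month 1: interest €71.21; balance after payment €3,020.21.
Month 2: interest €65.69; balance after payment €2,760.90.
Month 3: interest €60.05; balance after payment €2,495.95.
Month 4: interest €54.29; balance after payment €2,225.24.
Month 5: interest €48.40; balance after payment €1,948.63.
Month 6: interest €42.38; balance after payment €1,666.02.

€1,666.02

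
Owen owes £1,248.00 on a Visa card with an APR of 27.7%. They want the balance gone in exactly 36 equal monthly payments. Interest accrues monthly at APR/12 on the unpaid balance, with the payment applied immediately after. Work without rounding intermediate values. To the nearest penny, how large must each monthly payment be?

Monthly rate r = 27.7%/12 = 2.30833% = 0.0230833.
Level-payment amortization: P = B₀·r / (1 − (1+r)^(−n)) = 1248.00·0.0230833 / (1 − 1.02308^(−36)).
Denominator 1 − (1+r)^(−36) = 0.560252228.
P = 28.808 / 0.560252228 ≈ 51.42.

£51.42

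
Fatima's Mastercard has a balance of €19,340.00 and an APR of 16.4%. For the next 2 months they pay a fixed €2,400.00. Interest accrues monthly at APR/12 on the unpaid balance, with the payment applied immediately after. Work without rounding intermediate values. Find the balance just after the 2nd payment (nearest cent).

€15,039.44

Monthly rate r = 16.4%/12 = 1.36667% = 0.0136667.
Each month: B ← B·(1+r) − €2,400.00.
Month 1: interest €264.31; balance after payment €17,204.31.
Month 2: interest €235.13; balance after payment €15,039.44.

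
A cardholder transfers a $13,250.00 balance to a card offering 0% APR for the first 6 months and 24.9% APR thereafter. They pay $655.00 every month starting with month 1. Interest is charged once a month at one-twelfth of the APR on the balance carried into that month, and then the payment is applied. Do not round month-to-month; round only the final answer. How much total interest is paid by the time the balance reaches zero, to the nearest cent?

Promo months 1–6 at r₀ = 0%/12 = 0; months 7+ at r₁ = 24.9%/12 = 0.02075.
After month 6 (no interest yet): B = $13,250.00 − 6·$655.00 = $9,320.00.
Then at r₁ with $655.00/mo: n₂ = −ln(1 − r₁·B/P)/ln(1+r₁) ≈ 17.04 → 18 more payments.
Total paid = 23·$655.00 + $24.95 = $15,089.95; interest = $15,089.95 − $13,250.00 = $1,839.95.

$1,839.95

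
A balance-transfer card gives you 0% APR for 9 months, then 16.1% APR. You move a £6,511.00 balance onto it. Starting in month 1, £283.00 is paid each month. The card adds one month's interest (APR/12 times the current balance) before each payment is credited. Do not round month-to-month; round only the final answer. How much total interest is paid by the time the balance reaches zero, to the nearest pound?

Promo months 1–9 at r₀ = 0%/12 = 0; months 10+ at r₁ = 16.1%/12 = 0.0134167.
After month 9 (no interest yet): B = £6,511.00 − 9·£283.00 = £3,964.00.
Then at r₁ with £283.00/mo: n₂ = −ln(1 − r₁·B/P)/ln(1+r₁) ≈ 15.62 → 16 more payments.
Total paid = 24·£283.00 + £175.72 = £6,967.72; interest = £6,967.72 − £6,511.00 = £456.72.

£457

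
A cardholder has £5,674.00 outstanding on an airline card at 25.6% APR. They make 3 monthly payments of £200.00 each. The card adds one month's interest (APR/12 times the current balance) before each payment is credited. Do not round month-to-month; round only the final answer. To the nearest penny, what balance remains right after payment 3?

Monthly rate r = 25.6%/12 = 2.13333% = 0.0213333.
Each month: B ← B·(1+r) − £200.00.
Month 1: interest £121.05; balance after payment £5,595.05.
Month 2: interest £119.36; balance after payment £5,514.41.
Month 3: interest £117.64; balance after payment £5,432.05.

£5,432.05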